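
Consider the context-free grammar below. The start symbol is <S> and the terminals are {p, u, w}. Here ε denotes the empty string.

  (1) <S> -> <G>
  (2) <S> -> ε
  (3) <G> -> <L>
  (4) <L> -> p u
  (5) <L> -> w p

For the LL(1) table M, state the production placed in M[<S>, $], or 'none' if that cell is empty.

FIRST(<L>): from <L>->p u we get {p}; from <L>->w p we get {w}. So FIRST(<L>) = {p, w}.
FIRST(<G>): from <G>-><L> we get {p, w}. So FIRST(<G>) = {p, w}.
FIRST(<S>): from <S>-><G> we get {p, w}; from <S>->ε we get {ε}. So FIRST(<S>) = {ε, p, w}.
FOLLOW(<S>) includes $ since <S> is the start symbol.
FOLLOW(<S>): <S> appears on no right-hand side. Thus FOLLOW(<S>) = {$}.
For <S> -> <G>: FIRST(<G>) = {p, w}, so it goes in M[<S>, t] for t ∈ {p, w}.
For <S> -> ε: FIRST(ε) = {ε}, so it goes in M[<S>, t] for t ∈ {}; since ε ∈ FIRST, also for every t ∈ FOLLOW(<S>) = {$}.

<S> -> ε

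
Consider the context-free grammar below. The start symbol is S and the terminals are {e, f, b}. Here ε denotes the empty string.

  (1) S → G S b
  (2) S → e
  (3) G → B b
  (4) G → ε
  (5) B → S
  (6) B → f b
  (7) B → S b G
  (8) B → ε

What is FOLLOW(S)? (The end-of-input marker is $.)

FIRST(S): from S→G S b we get {b, e, f}; from S→e we get {e}. So FIRST(S) = {b, e, f}.
FIRST(B): from B→S we get {b, e, f}; from B→f b we get {f}; from B→S b G we get {b, e, f}; from B→ε we get {ε}. So FIRST(B) = {ε, b, e, f}.
FIRST(G): from G→B b we get {b, e, f}; from G→ε we get {ε}. So FIRST(G) = {ε, b, e, f}.
FOLLOW(S) includes $ since S is the start symbol.
FOLLOW(B): in G→B b, B is followed by b with FIRST {b}. Thus FOLLOW(B) = {b}.
FOLLOW(S): in S→G S b, S is followed by b with FIRST {b}; in B→S, the suffix after S is empty, so FOLLOW(S) ⊇ FOLLOW(B) = {b}; in B→S b G, S is followed by b G with FIRST {b}. Thus FOLLOW(S) = {$, b}.
FOLLOW(G): in S→G S b, G is followed by S b with FIRST {b, e, f}; in B→S b G, the suffix after G is empty, so FOLLOW(G) ⊇ FOLLOW(B) = {b}. Thus FOLLOW(G) = {b, e, f}.

{$, b}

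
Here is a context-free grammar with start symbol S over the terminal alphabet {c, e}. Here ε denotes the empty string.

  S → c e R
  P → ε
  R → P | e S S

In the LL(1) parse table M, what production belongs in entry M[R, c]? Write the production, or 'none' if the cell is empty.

R → P

FIRST(S): from S→c e R we get {c}. So FIRST(S) = {c}.
FIRST(P): from P→ε we get {ε}. So FIRST(P) = {ε}.
FIRST(R): from R→P we get {ε}; from R→e S S we get {e}. So FIRST(R) = {ε, e}.
FOLLOW(S) includes $ since S is the start symbol.
FOLLOW(S): in R→e S S (occurrence 1), S is followed by S with FIRST {c}; in R→e S S (occurrence 2), the suffix after S is empty, so FOLLOW(S) ⊇ FOLLOW(R) = {$, c}. Thus FOLLOW(S) = {$, c}.
FOLLOW(R): in S→c e R, the suffix after R is empty, so FOLLOW(R) ⊇ FOLLOW(S) = {$, c}. Thus FOLLOW(R) = {$, c}.
For R → P: FIRST(P) = {ε}, so it goes in M[R, t] for t ∈ {}; since ε ∈ FIRST, also for every t ∈ FOLLOW(R) = {$, c}.
For R → e S S: FIRST(e S S) = {e}, so it goes in M[R, t] for t ∈ {e}.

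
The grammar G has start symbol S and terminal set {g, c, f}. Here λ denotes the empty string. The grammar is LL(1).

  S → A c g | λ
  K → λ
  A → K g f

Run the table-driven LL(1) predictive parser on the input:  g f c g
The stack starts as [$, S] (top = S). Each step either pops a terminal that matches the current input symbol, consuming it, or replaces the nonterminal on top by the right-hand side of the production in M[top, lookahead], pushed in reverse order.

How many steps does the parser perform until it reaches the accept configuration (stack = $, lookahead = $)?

7

step 1: stack=$ S  input=g f c g $  — expand S → A c g
step 2: stack=$ g c A  input=g f c g $  — expand A → K g f
step 3: stack=$ g c f g K  input=g f c g $  — expand K → λ
step 4: stack=$ g c f g  input=g f c g $  — match g
step 5: stack=$ g c f  input=f c g $  — match f
step 6: stack=$ g c  input=c g $  — match c
step 7: stack=$ g  input=g $  — match g
Accept reached after 7 steps.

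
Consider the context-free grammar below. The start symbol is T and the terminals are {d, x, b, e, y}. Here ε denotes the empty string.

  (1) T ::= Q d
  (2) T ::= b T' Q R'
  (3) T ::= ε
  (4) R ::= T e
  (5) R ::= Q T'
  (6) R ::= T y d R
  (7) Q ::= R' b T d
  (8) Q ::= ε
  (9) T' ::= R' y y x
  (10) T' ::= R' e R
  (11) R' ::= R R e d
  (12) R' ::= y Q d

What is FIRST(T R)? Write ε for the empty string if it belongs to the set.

{b, d, e, y}

FIRST(T) = {ε, b, d, e, y}  (via Q d)
FIRST(R) = {b, d, e, y}  (via T e, Q T', T y d R)
FIRST(R') = {b, d, e, y}  (via R R e d)
FIRST(Q) = {ε, b, d, e, y}  (via R' b T d)
FIRST(T') = {b, d, e, y}  (via R' y y x, R' e R)
FIRST(T R): take FIRST of each symbol in turn, carrying on past any symbol whose FIRST contains ε; result {b, d, e, y}.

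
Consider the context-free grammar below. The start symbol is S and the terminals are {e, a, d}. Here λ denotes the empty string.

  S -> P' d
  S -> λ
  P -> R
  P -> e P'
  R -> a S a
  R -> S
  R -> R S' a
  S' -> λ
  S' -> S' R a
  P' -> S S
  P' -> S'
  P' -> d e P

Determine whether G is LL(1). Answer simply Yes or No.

FIRST(S) = {λ, a, d}
FIRST(P) = {λ, a, d, e}
FIRST(R) = {λ, a, d}
FIRST(S') = {λ, a, d}
FIRST(P') = {λ, a, d}
FOLLOW(S) = {$, a, d}
FOLLOW(P) = {d}
FOLLOW(R) = {a, d}
FOLLOW(S') = {a, d}
FOLLOW(P') = {d}
Cell M[P', a] receives both P' -> S S and P' -> S' — the grammar is not LL(1).

No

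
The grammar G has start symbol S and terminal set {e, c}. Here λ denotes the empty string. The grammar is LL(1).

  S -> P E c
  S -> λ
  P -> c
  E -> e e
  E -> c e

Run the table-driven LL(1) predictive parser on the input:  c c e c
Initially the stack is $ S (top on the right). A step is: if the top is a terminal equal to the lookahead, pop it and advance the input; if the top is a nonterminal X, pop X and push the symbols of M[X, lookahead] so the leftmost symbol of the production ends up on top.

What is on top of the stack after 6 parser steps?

step 1: stack=$ S  input=c c e c $  — expand S -> P E c
step 2: stack=$ c E P  input=c c e c $  — expand P -> c
step 3: stack=$ c E c  input=c c e c $  — match c
step 4: stack=$ c E  input=c e c $  — expand E -> c e
step 5: stack=$ c e c  input=c e c $  — match c
step 6: stack=$ c e  input=e c $  — match e
Stack after step 6: $ c (top = c).

c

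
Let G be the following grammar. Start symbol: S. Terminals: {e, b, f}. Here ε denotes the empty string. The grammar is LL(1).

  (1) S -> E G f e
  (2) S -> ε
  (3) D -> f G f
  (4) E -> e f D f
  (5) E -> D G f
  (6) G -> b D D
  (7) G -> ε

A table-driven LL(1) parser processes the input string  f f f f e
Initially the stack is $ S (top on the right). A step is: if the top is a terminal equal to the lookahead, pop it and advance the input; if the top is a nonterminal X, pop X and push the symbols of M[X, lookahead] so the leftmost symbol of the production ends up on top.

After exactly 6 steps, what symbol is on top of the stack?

     Stack              Input        Action
  1  $ S                f f f f e $  expand S -> E G f e
  2  $ e f G E          f f f f e $  expand E -> D G f
  3  $ e f G f G D      f f f f e $  expand D -> f G f
  4  $ e f G f G f G f  f f f f e $  match f
  5  $ e f G f G f G    f f f e $    expand G -> ε
  6  $ e f G f G f      f f f e $    match f
Stack after step 6: $ e f G f G (top = G).

G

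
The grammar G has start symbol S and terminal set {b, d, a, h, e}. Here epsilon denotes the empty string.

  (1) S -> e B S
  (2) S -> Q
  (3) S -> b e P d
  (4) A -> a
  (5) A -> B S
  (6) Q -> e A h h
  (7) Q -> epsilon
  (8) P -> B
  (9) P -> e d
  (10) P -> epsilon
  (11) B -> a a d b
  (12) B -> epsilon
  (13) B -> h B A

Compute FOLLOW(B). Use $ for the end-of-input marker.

FIRST(Q): from Q->e A h h we get {e}; from Q->epsilon we get {epsilon}. So FIRST(Q) = {epsilon, e}.
FIRST(B): from B->a a d b we get {a}; from B->epsilon we get {epsilon}; from B->h B A we get {h}. So FIRST(B) = {epsilon, a, h}.
FIRST(S): from S->e B S we get {e}; from S->Q we get {epsilon, e}; from S->b e P d we get {b}. So FIRST(S) = {epsilon, b, e}.
FIRST(P): from P->B we get {epsilon, a, h}; from P->e d we get {e}; from P->epsilon we get {epsilon}. So FIRST(P) = {epsilon, a, e, h}.
FIRST(A): from A->a we get {a}; from A->B S we get {epsilon, a, b, e, h}. So FIRST(A) = {epsilon, a, b, e, h}.
FOLLOW(S) includes $ since S is the start symbol.
FOLLOW(P): in S->b e P d, P is followed by d with FIRST {d}. Thus FOLLOW(P) = {d}.
FOLLOW(S): in S->e B S, the suffix after S is empty (adds nothing new); in A->B S, the suffix after S is empty, so FOLLOW(S) ⊇ FOLLOW(A) = {$, a, b, d, e, h}. Thus FOLLOW(S) = {$, a, b, d, e, h}.
FOLLOW(Q): in S->Q, the suffix after Q is empty, so FOLLOW(Q) ⊇ FOLLOW(S) = {$, a, b, d, e, h}. Thus FOLLOW(Q) = {$, a, b, d, e, h}.
FOLLOW(A): in Q->e A h h, A is followed by h h with FIRST {h}; in B->h B A, the suffix after A is empty, so FOLLOW(A) ⊇ FOLLOW(B) = {$, a, b, d, e, h}. Thus FOLLOW(A) = {$, a, b, d, e, h}.
FOLLOW(B): in S->e B S, B is followed by S with FIRST {epsilon, b, e}; in S->e B S, the suffix after B is nullable, so FOLLOW(B) ⊇ FOLLOW(S) = {$, a, b, d, e, h}; in A->B S, B is followed by S with FIRST {epsilon, b, e}; in A->B S, the suffix after B is nullable, so FOLLOW(B) ⊇ FOLLOW(A) = {$, a, b, d, e, h}; in P->B, the suffix after B is empty, so FOLLOW(B) ⊇ FOLLOW(P) = {d}; in B->h B A, B is followed by A with FIRST {epsilon, a, b, e, h}; in B->h B A, the suffix after B is nullable (adds nothing new). Thus FOLLOW(B) = {$, a, b, d, e, h}.

{$, a, b, d, e, h}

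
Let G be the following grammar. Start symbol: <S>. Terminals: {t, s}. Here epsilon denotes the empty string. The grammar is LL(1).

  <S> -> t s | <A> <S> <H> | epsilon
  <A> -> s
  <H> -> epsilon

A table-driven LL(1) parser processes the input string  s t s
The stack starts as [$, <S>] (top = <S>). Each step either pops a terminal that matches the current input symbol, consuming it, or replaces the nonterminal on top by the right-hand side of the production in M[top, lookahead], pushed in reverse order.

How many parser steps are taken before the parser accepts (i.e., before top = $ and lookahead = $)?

step 1: stack=$ <S>  input=s t s $  — expand <S> -> <A> <S> <H>
step 2: stack=$ <H> <S> <A>  input=s t s $  — expand <A> -> s
step 3: stack=$ <H> <S> s  input=s t s $  — match s
step 4: stack=$ <H> <S>  input=t s $  — expand <S> -> t s
step 5: stack=$ <H> s t  input=t s $  — match t
step 6: stack=$ <H> s  input=s $  — match s
step 7: stack=$ <H>  input=$  — expand <H> -> epsilon
Accept reached after 7 steps.

7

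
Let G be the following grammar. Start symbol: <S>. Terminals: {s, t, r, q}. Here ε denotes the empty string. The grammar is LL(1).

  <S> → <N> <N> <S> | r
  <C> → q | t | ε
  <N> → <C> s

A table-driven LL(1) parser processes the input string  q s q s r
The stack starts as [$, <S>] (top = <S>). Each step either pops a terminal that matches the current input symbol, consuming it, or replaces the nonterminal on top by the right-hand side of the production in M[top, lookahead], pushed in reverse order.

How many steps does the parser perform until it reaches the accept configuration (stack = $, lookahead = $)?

11

step 1: stack=$ <S>  input=q s q s r $  — expand <S> → <N> <N> <S>
step 2: stack=$ <S> <N> <N>  input=q s q s r $  — expand <N> → <C> s
step 3: stack=$ <S> <N> s <C>  input=q s q s r $  — expand <C> → q
step 4: stack=$ <S> <N> s q  input=q s q s r $  — match q
step 5: stack=$ <S> <N> s  input=s q s r $  — match s
step 6: stack=$ <S> <N>  input=q s r $  — expand <N> → <C> s
step 7: stack=$ <S> s <C>  input=q s r $  — expand <C> → q
step 8: stack=$ <S> s q  input=q s r $  — match q
step 9: stack=$ <S> s  input=s r $  — match s
step 10: stack=$ <S>  input=r $  — expand <S> → r
step 11: stack=$ r  input=r $  — match r
Accept reached after 11 steps.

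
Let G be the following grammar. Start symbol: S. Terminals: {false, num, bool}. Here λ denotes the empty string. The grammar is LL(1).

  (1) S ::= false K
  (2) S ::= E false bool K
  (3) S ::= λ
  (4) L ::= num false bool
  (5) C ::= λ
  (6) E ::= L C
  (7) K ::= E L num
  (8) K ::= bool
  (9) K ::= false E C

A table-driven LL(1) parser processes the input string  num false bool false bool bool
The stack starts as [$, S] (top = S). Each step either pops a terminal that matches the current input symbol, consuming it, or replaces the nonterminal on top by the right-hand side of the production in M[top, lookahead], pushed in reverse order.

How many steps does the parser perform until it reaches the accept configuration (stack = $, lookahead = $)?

step 1: stack=$ S  input=num false bool false bool bool $  — expand S ::= E false bool K
step 2: stack=$ K bool false E  input=num false bool false bool bool $  — expand E ::= L C
step 3: stack=$ K bool false C L  input=num false bool false bool bool $  — expand L ::= num false bool
step 4: stack=$ K bool false C bool false num  input=num false bool false bool bool $  — match num
step 5: stack=$ K bool false C bool false  input=false bool false bool bool $  — match false
step 6: stack=$ K bool false C bool  input=bool false bool bool $  — match bool
step 7: stack=$ K bool false C  input=false bool bool $  — expand C ::= λ
step 8: stack=$ K bool false  input=false bool bool $  — match false
step 9: stack=$ K bool  input=bool bool $  — match bool
step 10: stack=$ K  input=bool $  — expand K ::= bool
step 11: stack=$ bool  input=bool $  — match bool
Accept reached after 11 steps.

11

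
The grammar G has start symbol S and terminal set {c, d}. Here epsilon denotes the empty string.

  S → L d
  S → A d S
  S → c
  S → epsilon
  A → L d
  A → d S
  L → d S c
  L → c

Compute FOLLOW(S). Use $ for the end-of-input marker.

{$, c, d}

FIRST(L) = {c, d}
FIRST(A) = {c, d}  (via L d)
FIRST(S) = {epsilon, c, d}  (via L d, A d S)
FOLLOW(S) includes $ since S is the start symbol.
FOLLOW(A): in S→A d S, A is followed by d S with FIRST {d}. Thus FOLLOW(A) = {d}.
FOLLOW(S): in S→A d S, the suffix after S is empty (adds nothing new); in A→d S, the suffix after S is empty, so FOLLOW(S) ⊇ FOLLOW(A) = {d}; in L→d S c, S is followed by c with FIRST {c}. Thus FOLLOW(S) = {$, c, d}.
FOLLOW(L): in S→L d, L is followed by d with FIRST {d}; in A→L d, L is followed by d with FIRST {d}. Thus FOLLOW(L) = {d}.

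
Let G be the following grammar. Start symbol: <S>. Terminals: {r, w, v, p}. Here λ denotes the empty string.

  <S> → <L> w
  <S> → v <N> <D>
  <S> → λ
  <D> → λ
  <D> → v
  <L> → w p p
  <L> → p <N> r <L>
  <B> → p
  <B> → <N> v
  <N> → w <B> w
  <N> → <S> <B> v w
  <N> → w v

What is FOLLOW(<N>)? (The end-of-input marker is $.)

{$, p, r, v, w}

FIRST(<D>) = {λ, v}
FIRST(<L>) = {p, w}
FIRST(<S>) = {λ, p, v, w}  (via <L> w)
FIRST(<B>) = {p, v, w}  (via <N> v)
FIRST(<N>) = {p, v, w}  (via <S> <B> v w)
FOLLOW(<S>) includes $ since <S> is the start symbol.
FOLLOW(<S>): in <N>→<S> <B> v w, <S> is followed by <B> v w with FIRST {p, v, w}. Thus FOLLOW(<S>) = {$, p, v, w}.
FOLLOW(<D>): in <S>→v <N> <D>, the suffix after <D> is empty, so FOLLOW(<D>) ⊇ FOLLOW(<S>) = {$, p, v, w}. Thus FOLLOW(<D>) = {$, p, v, w}.
FOLLOW(<L>): in <S>→<L> w, <L> is followed by w with FIRST {w}; in <L>→p <N> r <L>, the suffix after <L> is empty (adds nothing new). Thus FOLLOW(<L>) = {w}.
FOLLOW(<B>): in <N>→w <B> w, <B> is followed by w with FIRST {w}; in <N>→<S> <B> v w, <B> is followed by v w with FIRST {v}. Thus FOLLOW(<B>) = {v, w}.
FOLLOW(<N>): in <S>→v <N> <D>, <N> is followed by <D> with FIRST {λ, v}; in <S>→v <N> <D>, the suffix after <N> is nullable, so FOLLOW(<N>) ⊇ FOLLOW(<S>) = {$, p, v, w}; in <L>→p <N> r <L>, <N> is followed by r <L> with FIRST {r}; in <B>→<N> v, <N> is followed by v with FIRST {v}. Thus FOLLOW(<N>) = {$, p, r, v, w}.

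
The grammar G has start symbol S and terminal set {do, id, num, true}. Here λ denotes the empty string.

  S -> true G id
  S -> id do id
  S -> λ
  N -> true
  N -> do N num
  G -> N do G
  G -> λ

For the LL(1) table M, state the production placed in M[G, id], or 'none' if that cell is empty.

FIRST(S): from S->true G id we get {true}; from S->id do id we get {id}; from S->λ we get {λ}. So FIRST(S) = {λ, id, true}.
FIRST(N): from N->true we get {true}; from N->do N num we get {do}. So FIRST(N) = {do, true}.
FIRST(G): from G->N do G we get {do, true}; from G->λ we get {λ}. So FIRST(G) = {λ, do, true}.
FOLLOW(S) includes $ since S is the start symbol.
FOLLOW(G): in S->true G id, G is followed by id with FIRST {id}; in G->N do G, the suffix after G is empty (adds nothing new). Thus FOLLOW(G) = {id}.
For G -> N do G: FIRST(N do G) = {do, true}, so it goes in M[G, t] for t ∈ {do, true}.
For G -> λ: FIRST(λ) = {λ}, so it goes in M[G, t] for t ∈ {}; since λ ∈ FIRST, also for every t ∈ FOLLOW(G) = {id}.

G -> λ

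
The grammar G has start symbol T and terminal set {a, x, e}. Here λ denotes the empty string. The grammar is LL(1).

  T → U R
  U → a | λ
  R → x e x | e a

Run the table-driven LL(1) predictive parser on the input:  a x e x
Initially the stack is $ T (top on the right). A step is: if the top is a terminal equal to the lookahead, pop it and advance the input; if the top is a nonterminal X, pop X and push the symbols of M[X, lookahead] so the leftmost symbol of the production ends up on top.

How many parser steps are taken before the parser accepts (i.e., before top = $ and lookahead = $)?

7

step 1: stack=$ T  input=a x e x $  — expand T → U R
step 2: stack=$ R U  input=a x e x $  — expand U → a
step 3: stack=$ R a  input=a x e x $  — match a
step 4: stack=$ R  input=x e x $  — expand R → x e x
step 5: stack=$ x e x  input=x e x $  — match x
step 6: stack=$ x e  input=e x $  — match e
step 7: stack=$ x  input=x $  — match x
Accept reached after 7 steps.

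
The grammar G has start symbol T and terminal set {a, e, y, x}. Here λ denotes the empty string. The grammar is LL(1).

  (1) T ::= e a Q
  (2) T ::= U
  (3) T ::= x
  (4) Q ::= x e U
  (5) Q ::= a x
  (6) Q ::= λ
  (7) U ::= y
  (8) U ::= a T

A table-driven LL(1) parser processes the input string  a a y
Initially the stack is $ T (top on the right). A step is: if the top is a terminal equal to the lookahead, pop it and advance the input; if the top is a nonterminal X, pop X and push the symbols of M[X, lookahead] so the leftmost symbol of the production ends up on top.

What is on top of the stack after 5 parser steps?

     Stack  Input    Action
  1  $ T    a a y $  expand T ::= U
  2  $ U    a a y $  expand U ::= a T
  3  $ T a  a a y $  match a
  4  $ T    a y $    expand T ::= U
  5  $ U    a y $    expand U ::= a T
Stack after step 5: $ T a (top = a).

a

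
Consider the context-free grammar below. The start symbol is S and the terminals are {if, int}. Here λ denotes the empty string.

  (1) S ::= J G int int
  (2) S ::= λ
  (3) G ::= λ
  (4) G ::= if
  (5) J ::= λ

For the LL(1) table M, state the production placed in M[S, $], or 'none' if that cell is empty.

FIRST(G): from G::=λ we get {λ}; from G::=if we get {if}. So FIRST(G) = {λ, if}.
FIRST(J): from J::=λ we get {λ}. So FIRST(J) = {λ}.
FIRST(S): from S::=J G int int we get {if, int}; from S::=λ we get {λ}. So FIRST(S) = {λ, if, int}.
FOLLOW(S) includes $ since S is the start symbol.
FOLLOW(S): S appears on no right-hand side. Thus FOLLOW(S) = {$}.
For S ::= J G int int: FIRST(J G int int) = {if, int}, so it goes in M[S, t] for t ∈ {if, int}.
For S ::= λ: FIRST(λ) = {λ}, so it goes in M[S, t] for t ∈ {}; since λ ∈ FIRST, also for every t ∈ FOLLOW(S) = {$}.

S ::= λ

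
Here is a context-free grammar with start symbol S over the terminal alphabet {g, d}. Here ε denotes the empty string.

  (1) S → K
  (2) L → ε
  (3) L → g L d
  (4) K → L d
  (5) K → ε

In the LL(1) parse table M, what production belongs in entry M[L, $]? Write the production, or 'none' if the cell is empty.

none

FIRST(L): from L→ε we get {ε}; from L→g L d we get {g}. So FIRST(L) = {ε, g}.
FIRST(K): from K→L d we get {d, g}; from K→ε we get {ε}. So FIRST(K) = {ε, d, g}.
FIRST(S): from S→K we get {ε, d, g}. So FIRST(S) = {ε, d, g}.
FOLLOW(S) includes $ since S is the start symbol.
FOLLOW(L): in L→g L d, L is followed by d with FIRST {d}; in K→L d, L is followed by d with FIRST {d}. Thus FOLLOW(L) = {d}.
For L → ε: FIRST(ε) = {ε}, so it goes in M[L, t] for t ∈ {}; since ε ∈ FIRST, also for every t ∈ FOLLOW(L) = {d}.
For L → g L d: FIRST(g L d) = {g}, so it goes in M[L, t] for t ∈ {g}.
None of these place a production in M[L, $].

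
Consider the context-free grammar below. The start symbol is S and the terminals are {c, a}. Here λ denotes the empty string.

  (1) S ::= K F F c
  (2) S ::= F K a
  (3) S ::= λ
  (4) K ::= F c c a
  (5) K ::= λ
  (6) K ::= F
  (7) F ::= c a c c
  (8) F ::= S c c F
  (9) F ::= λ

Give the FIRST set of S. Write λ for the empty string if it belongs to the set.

{λ, a, c}

FIRST(S): from S::=K F F c we get {a, c}; from S::=F K a we get {a, c}; from S::=λ we get {λ}. So FIRST(S) = {λ, a, c}.
FIRST(F): from F::=c a c c we get {c}; from F::=S c c F we get {a, c}; from F::=λ we get {λ}. So FIRST(F) = {λ, a, c}.
FIRST(K): from K::=F c c a we get {a, c}; from K::=λ we get {λ}; from K::=F we get {λ, a, c}. So FIRST(K) = {λ, a, c}.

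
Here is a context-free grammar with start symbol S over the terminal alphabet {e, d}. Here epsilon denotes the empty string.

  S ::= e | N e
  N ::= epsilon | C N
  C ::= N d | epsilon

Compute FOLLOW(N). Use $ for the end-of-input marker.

FIRST(S): from S::=e we get {e}; from S::=N e we get {d, e}. So FIRST(S) = {d, e}.
FIRST(N): from N::=epsilon we get {epsilon}; from N::=C N we get {epsilon, d}. So FIRST(N) = {epsilon, d}.
FIRST(C): from C::=N d we get {d}; from C::=epsilon we get {epsilon}. So FIRST(C) = {epsilon, d}.
FOLLOW(S) includes $ since S is the start symbol.
FOLLOW(S): S appears on no right-hand side. Thus FOLLOW(S) = {$}.
FOLLOW(N): in S::=N e, N is followed by e with FIRST {e}; in N::=C N, the suffix after N is empty (adds nothing new); in C::=N d, N is followed by d with FIRST {d}. Thus FOLLOW(N) = {d, e}.
FOLLOW(C): in N::=C N, C is followed by N with FIRST {epsilon, d}; in N::=C N, the suffix after C is nullable, so FOLLOW(C) ⊇ FOLLOW(N) = {d, e}. Thus FOLLOW(C) = {d, e}.

{d, e}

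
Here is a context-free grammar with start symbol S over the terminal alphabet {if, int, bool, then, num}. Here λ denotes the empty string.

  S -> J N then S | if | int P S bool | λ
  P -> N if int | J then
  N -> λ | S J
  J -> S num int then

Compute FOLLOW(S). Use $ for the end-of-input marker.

FIRST(S) = {λ, if, int, num}  (via J N then S)
FIRST(J) = {if, int, num}  (via S num int then)
FIRST(N) = {λ, if, int, num}  (via S J)
FIRST(P) = {if, int, num}  (via N if int, J then)
FOLLOW(S) includes $ since S is the start symbol.
FOLLOW(S): in S->J N then S, the suffix after S is empty (adds nothing new); in S->int P S bool, S is followed by bool with FIRST {bool}; in N->S J, S is followed by J with FIRST {if, int, num}; in J->S num int then, S is followed by num int then with FIRST {num}. Thus FOLLOW(S) = {$, bool, if, int, num}.
FOLLOW(P): in S->int P S bool, P is followed by S bool with FIRST {bool, if, int, num}. Thus FOLLOW(P) = {bool, if, int, num}.
FOLLOW(N): in S->J N then S, N is followed by then S with FIRST {then}; in P->N if int, N is followed by if int with FIRST {if}. Thus FOLLOW(N) = {if, then}.
FOLLOW(J): in S->J N then S, J is followed by N then S with FIRST {if, int, num, then}; in P->J then, J is followed by then with FIRST {then}; in N->S J, the suffix after J is empty, so FOLLOW(J) ⊇ FOLLOW(N) = {if, then}. Thus FOLLOW(J) = {if, int, num, then}.

{$, bool, if, int, num}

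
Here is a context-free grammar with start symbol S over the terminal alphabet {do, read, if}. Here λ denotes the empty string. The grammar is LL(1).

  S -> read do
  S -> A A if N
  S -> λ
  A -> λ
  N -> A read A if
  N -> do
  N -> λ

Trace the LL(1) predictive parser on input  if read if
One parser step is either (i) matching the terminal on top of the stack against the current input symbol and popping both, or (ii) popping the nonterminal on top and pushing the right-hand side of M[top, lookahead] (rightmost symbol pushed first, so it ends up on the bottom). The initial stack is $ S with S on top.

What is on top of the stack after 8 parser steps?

if

     Stack          Input         Action
  1  $ S            if read if $  expand S -> A A if N
  2  $ N if A A     if read if $  expand A -> λ
  3  $ N if A       if read if $  expand A -> λ
  4  $ N if         if read if $  match if
  5  $ N            read if $     expand N -> A read A if
  6  $ if A read A  read if $     expand A -> λ
  7  $ if A read    read if $     match read
  8  $ if A         if $          expand A -> λ
Stack after step 8: $ if (top = if).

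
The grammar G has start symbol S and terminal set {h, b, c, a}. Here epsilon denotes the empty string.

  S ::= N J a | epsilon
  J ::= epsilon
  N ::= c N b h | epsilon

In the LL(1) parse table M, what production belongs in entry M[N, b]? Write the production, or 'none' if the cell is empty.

N ::= epsilon

FIRST(J) = {epsilon}
FIRST(N) = {epsilon, c}
FIRST(S) = {epsilon, a, c}  (via N J a)
FOLLOW(S) includes $ since S is the start symbol.
FOLLOW(N): in S::=N J a, N is followed by J a with FIRST {a}; in N::=c N b h, N is followed by b h with FIRST {b}. Thus FOLLOW(N) = {a, b}.
For N ::= c N b h: FIRST(c N b h) = {c}, so it goes in M[N, t] for t ∈ {c}.
For N ::= epsilon: FIRST(epsilon) = {epsilon}, so it goes in M[N, t] for t ∈ {}; since epsilon ∈ FIRST, also for every t ∈ FOLLOW(N) = {a, b}.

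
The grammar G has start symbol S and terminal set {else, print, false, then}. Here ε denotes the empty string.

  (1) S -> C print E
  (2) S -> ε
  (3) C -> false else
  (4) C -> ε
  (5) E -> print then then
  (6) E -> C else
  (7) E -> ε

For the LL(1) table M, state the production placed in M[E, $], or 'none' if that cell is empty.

E -> ε

FIRST(C): from C->false else we get {false}; from C->ε we get {ε}. So FIRST(C) = {ε, false}.
FIRST(S): from S->C print E we get {false, print}; from S->ε we get {ε}. So FIRST(S) = {ε, false, print}.
FIRST(E): from E->print then then we get {print}; from E->C else we get {else, false}; from E->ε we get {ε}. So FIRST(E) = {ε, else, false, print}.
FOLLOW(S) includes $ since S is the start symbol.
FOLLOW(S): S appears on no right-hand side. Thus FOLLOW(S) = {$}.
FOLLOW(E): in S->C print E, the suffix after E is empty, so FOLLOW(E) ⊇ FOLLOW(S) = {$}. Thus FOLLOW(E) = {$}.
For E -> print then then: FIRST(print then then) = {print}, so it goes in M[E, t] for t ∈ {print}.
For E -> C else: FIRST(C else) = {else, false}, so it goes in M[E, t] for t ∈ {else, false}.
For E -> ε: FIRST(ε) = {ε}, so it goes in M[E, t] for t ∈ {}; since ε ∈ FIRST, also for every t ∈ FOLLOW(E) = {$}.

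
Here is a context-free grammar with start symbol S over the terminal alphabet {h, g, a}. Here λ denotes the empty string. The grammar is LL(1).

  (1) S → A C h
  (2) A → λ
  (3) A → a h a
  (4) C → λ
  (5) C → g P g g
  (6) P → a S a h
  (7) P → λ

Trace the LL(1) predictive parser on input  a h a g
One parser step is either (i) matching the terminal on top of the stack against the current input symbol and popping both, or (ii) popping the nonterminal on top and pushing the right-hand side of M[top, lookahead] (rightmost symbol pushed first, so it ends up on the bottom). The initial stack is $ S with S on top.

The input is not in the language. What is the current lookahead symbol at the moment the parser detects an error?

$

     Stack        Input      Action
  1  $ S          a h a g $  expand S → A C h
  2  $ h C A      a h a g $  expand A → a h a
  3  $ h C a h a  a h a g $  match a
  4  $ h C a h    h a g $    match h
  5  $ h C a      a g $      match a
  6  $ h C        g $        expand C → g P g g
  7  $ h g g P g  g $        match g
  8  $ h g g P    $          error: M[P, $] is empty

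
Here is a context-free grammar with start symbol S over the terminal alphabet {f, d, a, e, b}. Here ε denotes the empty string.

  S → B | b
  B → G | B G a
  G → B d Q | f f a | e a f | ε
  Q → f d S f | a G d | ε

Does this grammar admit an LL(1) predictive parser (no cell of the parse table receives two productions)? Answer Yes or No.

FIRST(S) = {ε, a, b, d, e, f}
FIRST(B) = {ε, a, d, e, f}
FIRST(G) = {ε, a, d, e, f}
FIRST(Q) = {ε, a, f}
FOLLOW(S) = {$, f}
FOLLOW(B) = {$, a, d, e, f}
FOLLOW(G) = {$, a, d, e, f}
FOLLOW(Q) = {$, a, d, e, f}
Cell M[B, a] receives both B → G and B → B G a — the grammar is not LL(1).

No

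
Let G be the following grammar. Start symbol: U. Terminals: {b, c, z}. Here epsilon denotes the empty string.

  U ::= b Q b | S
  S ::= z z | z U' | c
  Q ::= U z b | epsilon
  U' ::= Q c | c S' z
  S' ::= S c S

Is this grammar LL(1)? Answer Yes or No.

FIRST(U) = {b, c, z}
FIRST(S) = {c, z}
FIRST(Q) = {epsilon, b, c, z}
FIRST(U') = {b, c, z}
FIRST(S') = {c, z}
FOLLOW(U) = {$, z}
FOLLOW(S) = {$, c, z}
FOLLOW(Q) = {b, c}
FOLLOW(U') = {$, c, z}
FOLLOW(S') = {z}
Cell M[Q, b] receives both Q ::= U z b and Q ::= epsilon — the grammar is not LL(1).

No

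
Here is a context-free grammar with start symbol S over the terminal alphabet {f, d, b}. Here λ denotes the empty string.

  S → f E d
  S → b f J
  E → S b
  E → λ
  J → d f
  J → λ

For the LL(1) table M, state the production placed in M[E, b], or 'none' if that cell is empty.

E → S b

FIRST(S): from S→f E d we get {f}; from S→b f J we get {b}. So FIRST(S) = {b, f}.
FIRST(J): from J→d f we get {d}; from J→λ we get {λ}. So FIRST(J) = {λ, d}.
FIRST(E): from E→S b we get {b, f}; from E→λ we get {λ}. So FIRST(E) = {λ, b, f}.
FOLLOW(S) includes $ since S is the start symbol.
FOLLOW(E): in S→f E d, E is followed by d with FIRST {d}. Thus FOLLOW(E) = {d}.
For E → S b: FIRST(S b) = {b, f}, so it goes in M[E, t] for t ∈ {b, f}.
For E → λ: FIRST(λ) = {λ}, so it goes in M[E, t] for t ∈ {}; since λ ∈ FIRST, also for every t ∈ FOLLOW(E) = {d}.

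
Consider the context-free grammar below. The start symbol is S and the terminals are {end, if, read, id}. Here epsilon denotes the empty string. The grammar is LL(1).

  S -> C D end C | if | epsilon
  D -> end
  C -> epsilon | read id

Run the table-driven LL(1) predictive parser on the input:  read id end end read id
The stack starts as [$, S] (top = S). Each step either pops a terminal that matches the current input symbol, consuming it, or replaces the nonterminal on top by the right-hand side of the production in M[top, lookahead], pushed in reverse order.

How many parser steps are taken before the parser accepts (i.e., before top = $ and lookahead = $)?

10

      Stack              Input                      Action
   1  $ S                read id end end read id $  expand S -> C D end C
   2  $ C end D C        read id end end read id $  expand C -> read id
   3  $ C end D id read  read id end end read id $  match read
   4  $ C end D id       id end end read id $       match id
   5  $ C end D          end end read id $          expand D -> end
   6  $ C end end        end end read id $          match end
   7  $ C end            end read id $              match end
   8  $ C                read id $                  expand C -> read id
   9  $ id read          read id $                  match read
  10  $ id               id $                       match id
Accept reached after 10 steps.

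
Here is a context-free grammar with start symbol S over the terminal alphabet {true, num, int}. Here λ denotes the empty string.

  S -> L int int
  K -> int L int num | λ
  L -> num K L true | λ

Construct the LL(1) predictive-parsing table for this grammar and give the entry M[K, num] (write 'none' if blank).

FIRST(K): from K->int L int num we get {int}; from K->λ we get {λ}. So FIRST(K) = {λ, int}.
FIRST(L): from L->num K L true we get {num}; from L->λ we get {λ}. So FIRST(L) = {λ, num}.
FIRST(S): from S->L int int we get {int, num}. So FIRST(S) = {int, num}.
FOLLOW(S) includes $ since S is the start symbol.
FOLLOW(K): in L->num K L true, K is followed by L true with FIRST {num, true}. Thus FOLLOW(K) = {num, true}.
For K -> int L int num: FIRST(int L int num) = {int}, so it goes in M[K, t] for t ∈ {int}.
For K -> λ: FIRST(λ) = {λ}, so it goes in M[K, t] for t ∈ {}; since λ ∈ FIRST, also for every t ∈ FOLLOW(K) = {num, true}.

K -> λ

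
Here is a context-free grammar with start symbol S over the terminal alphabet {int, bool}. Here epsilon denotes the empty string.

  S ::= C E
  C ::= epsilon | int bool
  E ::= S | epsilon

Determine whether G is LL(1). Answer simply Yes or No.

FIRST(S) = {epsilon, int}
FIRST(C) = {epsilon, int}
FIRST(E) = {epsilon, int}
FOLLOW(S) = {$}
FOLLOW(C) = {$, int}
FOLLOW(E) = {$}
Cell M[C, int] receives both C ::= epsilon and C ::= int bool — the grammar is not LL(1).

No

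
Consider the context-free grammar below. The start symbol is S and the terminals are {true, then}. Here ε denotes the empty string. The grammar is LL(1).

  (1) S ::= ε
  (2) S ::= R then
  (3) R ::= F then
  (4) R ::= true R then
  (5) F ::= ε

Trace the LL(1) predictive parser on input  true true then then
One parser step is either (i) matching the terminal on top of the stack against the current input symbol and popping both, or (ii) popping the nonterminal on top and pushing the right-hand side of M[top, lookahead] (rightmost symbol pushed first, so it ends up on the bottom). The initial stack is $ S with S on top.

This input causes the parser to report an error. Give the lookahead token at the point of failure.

      Stack                    Input                  Action
   1  $ S                      true true then then $  expand S ::= R then
   2  $ then R                 true true then then $  expand R ::= true R then
   3  $ then then R true       true true then then $  match true
   4  $ then then R            true then then $       expand R ::= true R then
   5  $ then then then R true  true then then $       match true
   6  $ then then then R       then then $            expand R ::= F then
   7  $ then then then then F  then then $            expand F ::= ε
   8  $ then then then then    then then $            match then
   9  $ then then then         then $                 match then
  10  $ then then              $                      error: top is terminal then but lookahead is $

$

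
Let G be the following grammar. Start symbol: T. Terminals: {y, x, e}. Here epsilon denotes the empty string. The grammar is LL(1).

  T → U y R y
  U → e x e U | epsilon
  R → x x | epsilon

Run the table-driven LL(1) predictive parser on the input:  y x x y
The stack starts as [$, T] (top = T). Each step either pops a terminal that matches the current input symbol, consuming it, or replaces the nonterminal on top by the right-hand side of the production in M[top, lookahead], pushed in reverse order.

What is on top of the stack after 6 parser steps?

y

step 1: stack=$ T  input=y x x y $  — expand T → U y R y
step 2: stack=$ y R y U  input=y x x y $  — expand U → epsilon
step 3: stack=$ y R y  input=y x x y $  — match y
step 4: stack=$ y R  input=x x y $  — expand R → x x
step 5: stack=$ y x x  input=x x y $  — match x
step 6: stack=$ y x  input=x y $  — match x
Stack after step 6: $ y (top = y).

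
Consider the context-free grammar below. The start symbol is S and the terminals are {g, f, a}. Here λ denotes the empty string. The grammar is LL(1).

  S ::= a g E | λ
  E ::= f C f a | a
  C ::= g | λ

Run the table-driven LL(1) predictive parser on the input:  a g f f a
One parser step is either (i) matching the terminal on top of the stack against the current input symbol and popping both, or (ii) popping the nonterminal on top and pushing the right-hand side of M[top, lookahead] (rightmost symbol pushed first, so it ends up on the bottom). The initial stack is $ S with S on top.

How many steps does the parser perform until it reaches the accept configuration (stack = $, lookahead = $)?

8

step 1: stack=$ S  input=a g f f a $  — expand S ::= a g E
step 2: stack=$ E g a  input=a g f f a $  — match a
step 3: stack=$ E g  input=g f f a $  — match g
step 4: stack=$ E  input=f f a $  — expand E ::= f C f a
step 5: stack=$ a f C f  input=f f a $  — match f
step 6: stack=$ a f C  input=f a $  — expand C ::= λ
step 7: stack=$ a f  input=f a $  — match f
step 8: stack=$ a  input=a $  — match a
Accept reached after 8 steps.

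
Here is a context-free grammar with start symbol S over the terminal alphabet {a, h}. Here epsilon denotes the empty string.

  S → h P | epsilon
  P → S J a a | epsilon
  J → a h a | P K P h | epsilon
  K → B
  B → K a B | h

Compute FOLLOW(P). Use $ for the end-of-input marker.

FIRST(S) = {epsilon, h}
FIRST(P) = {epsilon, a, h}  (via S J a a)
FIRST(J) = {epsilon, a, h}  (via P K P h)
FIRST(K) = {h}  (via B)
FIRST(B) = {h}  (via K a B)
FOLLOW(S) includes $ since S is the start symbol.
FOLLOW(S): in P→S J a a, S is followed by J a a with FIRST {a, h}. Thus FOLLOW(S) = {$, a, h}.
FOLLOW(P): in S→h P, the suffix after P is empty, so FOLLOW(P) ⊇ FOLLOW(S) = {$, a, h}; in J→P K P h (occurrence 1), P is followed by K P h with FIRST {h}; in J→P K P h (occurrence 2), P is followed by h with FIRST {h}. Thus FOLLOW(P) = {$, a, h}.
FOLLOW(J): in P→S J a a, J is followed by a a with FIRST {a}. Thus FOLLOW(J) = {a}.
FOLLOW(K): in J→P K P h, K is followed by P h with FIRST {a, h}; in B→K a B, K is followed by a B with FIRST {a}. Thus FOLLOW(K) = {a, h}.
FOLLOW(B): in K→B, the suffix after B is empty, so FOLLOW(B) ⊇ FOLLOW(K) = {a, h}; in B→K a B, the suffix after B is empty (adds nothing new). Thus FOLLOW(B) = {a, h}.

{$, a, h}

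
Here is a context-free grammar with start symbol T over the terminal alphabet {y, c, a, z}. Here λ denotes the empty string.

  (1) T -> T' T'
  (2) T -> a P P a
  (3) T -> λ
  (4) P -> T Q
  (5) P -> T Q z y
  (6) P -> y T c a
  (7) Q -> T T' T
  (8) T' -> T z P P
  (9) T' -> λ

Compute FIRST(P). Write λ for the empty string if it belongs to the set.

{λ, a, y, z}

FIRST(T): from T->T' T' we get {λ, a, z}; from T->a P P a we get {a}; from T->λ we get {λ}. So FIRST(T) = {λ, a, z}.
FIRST(T'): from T'->T z P P we get {a, z}; from T'->λ we get {λ}. So FIRST(T') = {λ, a, z}.
FIRST(Q): from Q->T T' T we get {λ, a, z}. So FIRST(Q) = {λ, a, z}.
FIRST(P): from P->T Q we get {λ, a, z}; from P->T Q z y we get {a, z}; from P->y T c a we get {y}. So FIRST(P) = {λ, a, y, z}.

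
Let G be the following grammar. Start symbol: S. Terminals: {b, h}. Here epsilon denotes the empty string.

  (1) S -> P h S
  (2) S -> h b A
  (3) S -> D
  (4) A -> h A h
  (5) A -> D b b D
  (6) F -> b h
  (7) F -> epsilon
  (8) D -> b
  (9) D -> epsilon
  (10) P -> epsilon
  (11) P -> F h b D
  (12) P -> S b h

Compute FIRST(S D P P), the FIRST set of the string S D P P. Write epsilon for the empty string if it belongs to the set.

{epsilon, b, h}

FIRST(F): from F->b h we get {b}; from F->epsilon we get {epsilon}. So FIRST(F) = {epsilon, b}.
FIRST(D): from D->b we get {b}; from D->epsilon we get {epsilon}. So FIRST(D) = {epsilon, b}.
FIRST(A): from A->h A h we get {h}; from A->D b b D we get {b}. So FIRST(A) = {b, h}.
FIRST(S): from S->P h S we get {b, h}; from S->h b A we get {h}; from S->D we get {epsilon, b}. So FIRST(S) = {epsilon, b, h}.
FIRST(P): from P->epsilon we get {epsilon}; from P->F h b D we get {b, h}; from P->S b h we get {b, h}. So FIRST(P) = {epsilon, b, h}.
FIRST(S D P P): take FIRST of each symbol in turn, carrying on past any symbol whose FIRST contains epsilon; result {epsilon, b, h}.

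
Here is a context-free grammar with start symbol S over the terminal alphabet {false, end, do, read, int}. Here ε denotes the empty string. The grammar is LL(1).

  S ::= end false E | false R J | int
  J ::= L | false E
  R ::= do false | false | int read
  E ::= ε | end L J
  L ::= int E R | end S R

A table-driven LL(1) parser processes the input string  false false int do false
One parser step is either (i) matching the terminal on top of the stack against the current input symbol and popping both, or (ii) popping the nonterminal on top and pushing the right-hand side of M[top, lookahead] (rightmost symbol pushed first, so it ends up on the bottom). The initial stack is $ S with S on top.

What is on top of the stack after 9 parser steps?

step 1: stack=$ S  input=false false int do false $  — expand S ::= false R J
step 2: stack=$ J R false  input=false false int do false $  — match false
step 3: stack=$ J R  input=false int do false $  — expand R ::= false
step 4: stack=$ J false  input=false int do false $  — match false
step 5: stack=$ J  input=int do false $  — expand J ::= L
step 6: stack=$ L  input=int do false $  — expand L ::= int E R
step 7: stack=$ R E int  input=int do false $  — match int
step 8: stack=$ R E  input=do false $  — expand E ::= ε
step 9: stack=$ R  input=do false $  — expand R ::= do false
Stack after step 9: $ false do (top = do).

do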